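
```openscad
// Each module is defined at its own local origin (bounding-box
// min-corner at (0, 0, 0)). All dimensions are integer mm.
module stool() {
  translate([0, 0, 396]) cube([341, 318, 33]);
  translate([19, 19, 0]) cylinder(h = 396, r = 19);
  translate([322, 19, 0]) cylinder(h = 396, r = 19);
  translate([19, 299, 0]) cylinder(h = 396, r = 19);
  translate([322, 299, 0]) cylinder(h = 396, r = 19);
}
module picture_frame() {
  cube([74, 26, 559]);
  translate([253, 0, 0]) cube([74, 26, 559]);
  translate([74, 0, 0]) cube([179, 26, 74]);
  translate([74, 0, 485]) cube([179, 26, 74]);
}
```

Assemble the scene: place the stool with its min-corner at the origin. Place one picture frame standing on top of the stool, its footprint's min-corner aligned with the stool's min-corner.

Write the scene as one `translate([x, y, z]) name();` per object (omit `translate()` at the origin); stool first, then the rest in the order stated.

stool();
translate([0, 0, 429]) picture_frame();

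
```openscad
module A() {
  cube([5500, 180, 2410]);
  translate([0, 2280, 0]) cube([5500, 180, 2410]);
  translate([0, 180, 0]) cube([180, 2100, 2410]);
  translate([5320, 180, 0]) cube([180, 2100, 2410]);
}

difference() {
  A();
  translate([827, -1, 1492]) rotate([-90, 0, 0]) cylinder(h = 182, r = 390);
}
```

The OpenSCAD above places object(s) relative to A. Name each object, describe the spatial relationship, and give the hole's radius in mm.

A is a house frame. The house frame has a circular hole through its front wall. The hole's radius is 390 mm.

The subtracted cylinder has r = 390 mm.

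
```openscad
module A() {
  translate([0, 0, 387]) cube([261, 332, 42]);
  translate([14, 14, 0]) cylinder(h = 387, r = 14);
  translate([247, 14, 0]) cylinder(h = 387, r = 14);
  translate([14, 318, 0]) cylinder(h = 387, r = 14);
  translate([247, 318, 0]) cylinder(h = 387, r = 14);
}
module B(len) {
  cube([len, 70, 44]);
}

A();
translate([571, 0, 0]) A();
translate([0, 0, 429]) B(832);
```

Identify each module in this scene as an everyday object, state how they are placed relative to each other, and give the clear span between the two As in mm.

Second stool starts at x = 571; first ends at x = 261; clear span = 571 − 261 = 310 mm.

A is a stool. B is a beam. A beam spans the tops of two stools. The clear span between the two stools is 310 mm.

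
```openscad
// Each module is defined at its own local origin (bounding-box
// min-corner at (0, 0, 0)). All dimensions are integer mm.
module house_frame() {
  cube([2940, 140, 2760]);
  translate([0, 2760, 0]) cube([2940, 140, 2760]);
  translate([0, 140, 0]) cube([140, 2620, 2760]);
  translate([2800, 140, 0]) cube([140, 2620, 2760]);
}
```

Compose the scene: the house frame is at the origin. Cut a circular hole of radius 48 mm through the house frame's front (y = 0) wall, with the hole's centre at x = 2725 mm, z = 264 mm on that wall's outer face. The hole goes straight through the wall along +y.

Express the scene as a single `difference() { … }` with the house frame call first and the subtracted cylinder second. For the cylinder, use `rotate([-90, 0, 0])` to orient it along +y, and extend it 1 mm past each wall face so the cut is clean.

difference() {
  house_frame();
  translate([2725, -1, 264]) rotate([-90, 0, 0]) cylinder(h = 142, r = 48);
}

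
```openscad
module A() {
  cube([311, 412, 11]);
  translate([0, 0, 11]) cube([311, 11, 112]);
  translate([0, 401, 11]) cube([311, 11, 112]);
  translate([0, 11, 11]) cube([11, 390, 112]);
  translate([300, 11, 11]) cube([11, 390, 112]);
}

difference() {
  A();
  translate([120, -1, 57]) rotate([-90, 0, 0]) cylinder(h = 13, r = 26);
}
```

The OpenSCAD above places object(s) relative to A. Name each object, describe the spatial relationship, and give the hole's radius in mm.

The subtracted cylinder has r = 26 mm.

A is an open box. The open box has a circular hole through its front wall. The hole's radius is 26 mm.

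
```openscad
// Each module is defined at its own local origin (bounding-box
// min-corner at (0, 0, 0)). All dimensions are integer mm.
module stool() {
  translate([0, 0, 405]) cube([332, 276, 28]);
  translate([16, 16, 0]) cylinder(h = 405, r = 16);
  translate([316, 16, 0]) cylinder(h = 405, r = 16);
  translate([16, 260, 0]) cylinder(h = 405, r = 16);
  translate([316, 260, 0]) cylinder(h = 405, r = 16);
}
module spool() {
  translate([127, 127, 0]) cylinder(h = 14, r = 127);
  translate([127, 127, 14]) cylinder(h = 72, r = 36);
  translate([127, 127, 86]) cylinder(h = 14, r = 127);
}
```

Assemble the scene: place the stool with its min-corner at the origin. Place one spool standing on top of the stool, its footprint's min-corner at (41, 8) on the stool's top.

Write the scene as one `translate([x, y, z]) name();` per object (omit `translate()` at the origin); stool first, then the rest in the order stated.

stool();
translate([41, 8, 433]) spool();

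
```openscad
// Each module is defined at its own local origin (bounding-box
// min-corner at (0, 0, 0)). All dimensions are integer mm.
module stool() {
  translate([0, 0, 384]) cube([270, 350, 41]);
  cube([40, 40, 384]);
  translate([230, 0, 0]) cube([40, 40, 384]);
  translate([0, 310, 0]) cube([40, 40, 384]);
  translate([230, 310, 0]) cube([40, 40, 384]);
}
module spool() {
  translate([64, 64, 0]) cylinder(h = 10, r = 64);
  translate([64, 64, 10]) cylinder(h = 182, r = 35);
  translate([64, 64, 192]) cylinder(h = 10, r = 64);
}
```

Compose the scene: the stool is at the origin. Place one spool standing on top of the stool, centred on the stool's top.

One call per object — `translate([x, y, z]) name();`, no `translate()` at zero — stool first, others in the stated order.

stool();
translate([71, 111, 425]) spool();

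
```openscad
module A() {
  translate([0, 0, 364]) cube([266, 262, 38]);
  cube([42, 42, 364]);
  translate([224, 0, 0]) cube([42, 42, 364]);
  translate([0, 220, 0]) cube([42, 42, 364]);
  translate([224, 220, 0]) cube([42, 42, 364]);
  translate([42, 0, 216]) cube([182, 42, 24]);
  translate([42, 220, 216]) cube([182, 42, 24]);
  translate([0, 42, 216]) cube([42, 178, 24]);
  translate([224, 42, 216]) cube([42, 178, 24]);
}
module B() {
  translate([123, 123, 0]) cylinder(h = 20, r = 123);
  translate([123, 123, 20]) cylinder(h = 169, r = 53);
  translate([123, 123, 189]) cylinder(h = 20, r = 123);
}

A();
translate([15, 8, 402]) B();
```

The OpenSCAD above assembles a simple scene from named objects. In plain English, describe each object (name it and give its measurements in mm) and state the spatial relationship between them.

A is a four-legged stool. The seat is 266×262 mm, 38 mm thick, top at z = 402 mm. It stands on four square legs, each 42×42 mm in cross-section, from z = 0 to the seat underside, each flush with a corner of the seat. Four stretchers, 42 mm wide and 24 mm tall, connect adjacent legs with their undersides at z = 216 mm, each running between the inner faces of the legs it joins and aligned with the legs' outer faces on the other axis.

B is a spool: two coaxial disc flanges of radius 123 mm and thickness 20 mm, joined by a core cylinder of radius 53 mm and height 169 mm. The lower flange rests on z = 0 and the three cylinders share a vertical axis.

The spool is on top of the stool.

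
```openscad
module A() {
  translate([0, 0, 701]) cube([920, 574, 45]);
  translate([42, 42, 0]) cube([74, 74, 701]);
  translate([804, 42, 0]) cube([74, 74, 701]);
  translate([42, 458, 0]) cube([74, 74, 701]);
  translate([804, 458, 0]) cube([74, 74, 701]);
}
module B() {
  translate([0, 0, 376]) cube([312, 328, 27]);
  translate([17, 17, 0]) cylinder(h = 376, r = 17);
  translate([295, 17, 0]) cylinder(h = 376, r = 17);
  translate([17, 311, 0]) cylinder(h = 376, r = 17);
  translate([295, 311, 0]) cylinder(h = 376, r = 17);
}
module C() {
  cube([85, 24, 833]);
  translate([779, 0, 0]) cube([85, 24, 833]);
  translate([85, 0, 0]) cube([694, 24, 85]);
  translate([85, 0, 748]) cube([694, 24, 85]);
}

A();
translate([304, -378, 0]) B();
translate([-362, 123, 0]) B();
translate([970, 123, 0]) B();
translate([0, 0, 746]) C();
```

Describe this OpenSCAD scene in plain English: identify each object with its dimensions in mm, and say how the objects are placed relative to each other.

A is a rectangular dining table. The top is 920×574×45 mm with its upper surface at z = 746 mm. It stands on four 74×74 mm square legs, each inset 42 mm from the nearest pair of top edges, running from the floor to the underside of the top.

B is a simple wooden stool: a rectangular seat 312 mm (x) by 328 mm (y), 27 mm thick, top face at z = 403 mm, on four round legs, each 34 mm in diameter. The legs rest on z = 0, each leg's axis is inset half a diameter from the nearest pair of seat edges (so the leg's bounding box is flush with the corner).

C is a rectangular picture frame lying in the x–z plane (depth along y). The opening is 694 mm wide (x) by 663 mm tall (z), surrounded by a border 85 mm wide on all four sides. The frame is 24 mm deep and is made of two full-height vertical stiles with two horizontal rails fitted between them.

Three stools sit around the table at the −y, −x, +x sides. The picture frame is on top of the table.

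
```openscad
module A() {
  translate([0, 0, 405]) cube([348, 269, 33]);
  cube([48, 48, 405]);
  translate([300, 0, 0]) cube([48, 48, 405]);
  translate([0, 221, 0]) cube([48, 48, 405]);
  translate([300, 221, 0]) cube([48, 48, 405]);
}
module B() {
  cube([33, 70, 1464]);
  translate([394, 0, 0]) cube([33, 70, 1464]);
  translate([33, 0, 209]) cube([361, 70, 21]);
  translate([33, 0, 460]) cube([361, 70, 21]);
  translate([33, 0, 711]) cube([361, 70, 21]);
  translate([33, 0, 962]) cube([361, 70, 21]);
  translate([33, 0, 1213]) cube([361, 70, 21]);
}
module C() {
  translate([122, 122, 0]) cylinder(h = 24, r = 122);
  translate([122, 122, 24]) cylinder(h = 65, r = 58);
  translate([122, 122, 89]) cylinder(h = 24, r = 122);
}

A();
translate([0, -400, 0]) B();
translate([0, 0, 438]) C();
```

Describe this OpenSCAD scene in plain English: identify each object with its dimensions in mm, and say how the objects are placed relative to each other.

A is a simple wooden stool: a rectangular seat 348 mm (x) by 269 mm (y), 33 mm thick, top face at z = 438 mm, on four square legs, each 48×48 mm in cross-section. The legs rest on z = 0, each flush with a corner of the seat.

B is a wooden ladder with two side rails of 33×70 mm section and 1464 mm height, set 427 mm apart overall. Between them run 5 rectangular rungs (70 mm deep, 21 mm thick), front faces flush with the rails' −y face. The bottom of the first rung is 209 mm above the floor and each subsequent rung is 251 mm higher than the one below.

C is a spool: two coaxial disc flanges of radius 122 mm and thickness 24 mm, joined by a core cylinder of radius 58 mm and height 65 mm. The lower flange rests on z = 0 and the three cylinders share a vertical axis.

The ladder is on the floor beside the stool on its −y side. The spool is on top of the stool.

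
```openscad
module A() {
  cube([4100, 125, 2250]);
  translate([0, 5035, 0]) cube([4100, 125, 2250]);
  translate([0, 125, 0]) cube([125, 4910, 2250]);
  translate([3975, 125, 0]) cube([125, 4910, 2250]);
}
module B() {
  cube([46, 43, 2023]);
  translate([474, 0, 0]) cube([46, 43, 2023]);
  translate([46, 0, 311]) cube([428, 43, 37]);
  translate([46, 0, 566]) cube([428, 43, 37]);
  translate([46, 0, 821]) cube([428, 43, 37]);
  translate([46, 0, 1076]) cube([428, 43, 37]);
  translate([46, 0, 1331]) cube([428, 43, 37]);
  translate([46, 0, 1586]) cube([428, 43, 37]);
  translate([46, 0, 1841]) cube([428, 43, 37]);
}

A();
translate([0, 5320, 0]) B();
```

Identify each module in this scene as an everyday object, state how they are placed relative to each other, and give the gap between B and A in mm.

A is a house frame. B is a ladder. The ladder is on the floor beside the house frame on its +y side. The gap between the ladder and the house frame is 160 mm.

The ladder's nearest face is 160 mm from the house frame's +y face.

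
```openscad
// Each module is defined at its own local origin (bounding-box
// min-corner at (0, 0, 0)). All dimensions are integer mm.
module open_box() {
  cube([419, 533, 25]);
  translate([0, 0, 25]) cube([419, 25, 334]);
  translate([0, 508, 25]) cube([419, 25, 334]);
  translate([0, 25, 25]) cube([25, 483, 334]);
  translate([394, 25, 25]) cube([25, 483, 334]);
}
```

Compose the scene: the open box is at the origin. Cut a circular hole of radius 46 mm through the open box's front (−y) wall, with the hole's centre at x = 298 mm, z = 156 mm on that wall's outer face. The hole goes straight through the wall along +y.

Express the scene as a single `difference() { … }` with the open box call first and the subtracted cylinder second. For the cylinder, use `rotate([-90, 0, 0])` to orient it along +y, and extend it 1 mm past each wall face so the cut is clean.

difference() {
  open_box();
  translate([298, -1, 156]) rotate([-90, 0, 0]) cylinder(h = 27, r = 46);
}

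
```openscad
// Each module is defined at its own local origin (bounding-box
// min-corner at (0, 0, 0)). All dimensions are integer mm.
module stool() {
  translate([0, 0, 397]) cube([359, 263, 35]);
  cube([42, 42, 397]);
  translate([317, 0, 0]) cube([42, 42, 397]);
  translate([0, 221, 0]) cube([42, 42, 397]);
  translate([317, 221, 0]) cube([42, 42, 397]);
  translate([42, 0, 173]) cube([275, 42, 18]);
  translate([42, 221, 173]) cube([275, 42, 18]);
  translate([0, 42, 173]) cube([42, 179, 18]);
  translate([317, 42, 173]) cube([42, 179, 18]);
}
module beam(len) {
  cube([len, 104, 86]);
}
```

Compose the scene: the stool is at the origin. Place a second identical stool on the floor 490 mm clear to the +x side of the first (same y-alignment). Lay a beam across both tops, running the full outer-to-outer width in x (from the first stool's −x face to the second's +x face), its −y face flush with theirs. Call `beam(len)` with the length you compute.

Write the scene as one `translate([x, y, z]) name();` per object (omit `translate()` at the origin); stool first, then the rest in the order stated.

stool();
translate([849, 0, 0]) stool();
translate([0, 0, 432]) beam(1208);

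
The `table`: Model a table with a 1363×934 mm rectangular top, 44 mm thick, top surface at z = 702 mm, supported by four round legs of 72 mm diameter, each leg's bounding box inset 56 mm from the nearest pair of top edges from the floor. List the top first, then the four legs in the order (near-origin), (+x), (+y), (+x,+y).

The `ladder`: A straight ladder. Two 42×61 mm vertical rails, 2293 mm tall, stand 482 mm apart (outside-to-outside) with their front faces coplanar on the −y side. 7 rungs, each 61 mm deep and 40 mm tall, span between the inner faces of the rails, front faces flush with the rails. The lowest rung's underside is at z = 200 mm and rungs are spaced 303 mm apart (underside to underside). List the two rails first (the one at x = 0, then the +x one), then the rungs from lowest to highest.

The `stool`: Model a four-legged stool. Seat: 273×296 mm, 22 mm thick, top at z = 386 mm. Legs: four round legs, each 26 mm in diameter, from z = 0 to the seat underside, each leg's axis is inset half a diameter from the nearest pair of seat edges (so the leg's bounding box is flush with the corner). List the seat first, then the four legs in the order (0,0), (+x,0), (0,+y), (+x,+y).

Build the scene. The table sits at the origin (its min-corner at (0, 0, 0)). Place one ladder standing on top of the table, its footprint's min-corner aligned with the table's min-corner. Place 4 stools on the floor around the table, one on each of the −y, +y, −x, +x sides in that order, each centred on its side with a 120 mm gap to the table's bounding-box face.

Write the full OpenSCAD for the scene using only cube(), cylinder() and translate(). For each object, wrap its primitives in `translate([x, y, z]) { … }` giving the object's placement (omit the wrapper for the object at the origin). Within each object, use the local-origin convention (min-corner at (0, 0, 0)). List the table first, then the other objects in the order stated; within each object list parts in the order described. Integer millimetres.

translate([0, 0, 658]) cube([1363, 934, 44]);
translate([92, 92, 0]) cylinder(h = 658, r = 36);
translate([1271, 92, 0]) cylinder(h = 658, r = 36);
translate([92, 842, 0]) cylinder(h = 658, r = 36);
translate([1271, 842, 0]) cylinder(h = 658, r = 36);
translate([0, 0, 702]) {
  cube([42, 61, 2293]);
  translate([440, 0, 0]) cube([42, 61, 2293]);
  translate([42, 0, 200]) cube([398, 61, 40]);
  translate([42, 0, 503]) cube([398, 61, 40]);
  translate([42, 0, 806]) cube([398, 61, 40]);
  translate([42, 0, 1109]) cube([398, 61, 40]);
  translate([42, 0, 1412]) cube([398, 61, 40]);
  translate([42, 0, 1715]) cube([398, 61, 40]);
  translate([42, 0, 2018]) cube([398, 61, 40]);
}
translate([545, -416, 0]) {
  translate([0, 0, 364]) cube([273, 296, 22]);
  translate([13, 13, 0]) cylinder(h = 364, r = 13);
  translate([260, 13, 0]) cylinder(h = 364, r = 13);
  translate([13, 283, 0]) cylinder(h = 364, r = 13);
  translate([260, 283, 0]) cylinder(h = 364, r = 13);
}
translate([545, 1054, 0]) {
  translate([0, 0, 364]) cube([273, 296, 22]);
  translate([13, 13, 0]) cylinder(h = 364, r = 13);
  translate([260, 13, 0]) cylinder(h = 364, r = 13);
  translate([13, 283, 0]) cylinder(h = 364, r = 13);
  translate([260, 283, 0]) cylinder(h = 364, r = 13);
}
translate([-393, 319, 0]) {
  translate([0, 0, 364]) cube([273, 296, 22]);
  translate([13, 13, 0]) cylinder(h = 364, r = 13);
  translate([260, 13, 0]) cylinder(h = 364, r = 13);
  translate([13, 283, 0]) cylinder(h = 364, r = 13);
  translate([260, 283, 0]) cylinder(h = 364, r = 13);
}
translate([1483, 319, 0]) {
  translate([0, 0, 364]) cube([273, 296, 22]);
  translate([13, 13, 0]) cylinder(h = 364, r = 13);
  translate([260, 13, 0]) cylinder(h = 364, r = 13);
  translate([13, 283, 0]) cylinder(h = 364, r = 13);
  translate([260, 283, 0]) cylinder(h = 364, r = 13);
}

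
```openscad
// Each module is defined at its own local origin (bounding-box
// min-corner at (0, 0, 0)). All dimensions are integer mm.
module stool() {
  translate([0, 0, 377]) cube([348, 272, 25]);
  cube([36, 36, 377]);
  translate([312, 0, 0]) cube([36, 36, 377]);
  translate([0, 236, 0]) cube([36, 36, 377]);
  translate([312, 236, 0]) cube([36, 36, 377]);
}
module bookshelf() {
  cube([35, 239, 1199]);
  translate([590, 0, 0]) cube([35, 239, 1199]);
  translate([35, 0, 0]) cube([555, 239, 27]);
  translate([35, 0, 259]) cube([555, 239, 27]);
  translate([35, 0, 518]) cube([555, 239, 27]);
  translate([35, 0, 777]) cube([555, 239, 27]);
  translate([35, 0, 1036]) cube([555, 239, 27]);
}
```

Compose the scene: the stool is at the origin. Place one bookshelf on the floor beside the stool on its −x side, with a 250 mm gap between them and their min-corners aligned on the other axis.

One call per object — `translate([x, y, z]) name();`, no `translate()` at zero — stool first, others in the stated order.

stool();
translate([-875, 0, 0]) bookshelf();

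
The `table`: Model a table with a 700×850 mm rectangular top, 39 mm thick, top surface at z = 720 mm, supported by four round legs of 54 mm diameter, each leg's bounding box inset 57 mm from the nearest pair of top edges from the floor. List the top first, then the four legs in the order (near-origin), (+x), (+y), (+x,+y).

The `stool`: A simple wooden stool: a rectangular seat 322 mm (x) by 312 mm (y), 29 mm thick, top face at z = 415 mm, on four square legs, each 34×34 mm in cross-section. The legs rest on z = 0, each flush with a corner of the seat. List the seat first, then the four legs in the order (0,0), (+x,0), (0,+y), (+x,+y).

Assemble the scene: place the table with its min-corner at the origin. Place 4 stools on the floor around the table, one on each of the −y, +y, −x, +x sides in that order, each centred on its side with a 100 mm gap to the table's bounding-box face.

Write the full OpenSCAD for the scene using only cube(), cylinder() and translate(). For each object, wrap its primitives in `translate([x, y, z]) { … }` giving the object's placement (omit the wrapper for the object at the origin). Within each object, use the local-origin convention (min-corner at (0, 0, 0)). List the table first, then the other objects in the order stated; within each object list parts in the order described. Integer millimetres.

translate([0, 0, 681]) cube([700, 850, 39]);
translate([84, 84, 0]) cylinder(h = 681, r = 27);
translate([616, 84, 0]) cylinder(h = 681, r = 27);
translate([84, 766, 0]) cylinder(h = 681, r = 27);
translate([616, 766, 0]) cylinder(h = 681, r = 27);
translate([189, -412, 0]) {
  translate([0, 0, 386]) cube([322, 312, 29]);
  cube([34, 34, 386]);
  translate([288, 0, 0]) cube([34, 34, 386]);
  translate([0, 278, 0]) cube([34, 34, 386]);
  translate([288, 278, 0]) cube([34, 34, 386]);
}
translate([189, 950, 0]) {
  translate([0, 0, 386]) cube([322, 312, 29]);
  cube([34, 34, 386]);
  translate([288, 0, 0]) cube([34, 34, 386]);
  translate([0, 278, 0]) cube([34, 34, 386]);
  translate([288, 278, 0]) cube([34, 34, 386]);
}
translate([-422, 269, 0]) {
  translate([0, 0, 386]) cube([322, 312, 29]);
  cube([34, 34, 386]);
  translate([288, 0, 0]) cube([34, 34, 386]);
  translate([0, 278, 0]) cube([34, 34, 386]);
  translate([288, 278, 0]) cube([34, 34, 386]);
}
translate([800, 269, 0]) {
  translate([0, 0, 386]) cube([322, 312, 29]);
  cube([34, 34, 386]);
  translate([288, 0, 0]) cube([34, 34, 386]);
  translate([0, 278, 0]) cube([34, 34, 386]);
  translate([288, 278, 0]) cube([34, 34, 386]);
}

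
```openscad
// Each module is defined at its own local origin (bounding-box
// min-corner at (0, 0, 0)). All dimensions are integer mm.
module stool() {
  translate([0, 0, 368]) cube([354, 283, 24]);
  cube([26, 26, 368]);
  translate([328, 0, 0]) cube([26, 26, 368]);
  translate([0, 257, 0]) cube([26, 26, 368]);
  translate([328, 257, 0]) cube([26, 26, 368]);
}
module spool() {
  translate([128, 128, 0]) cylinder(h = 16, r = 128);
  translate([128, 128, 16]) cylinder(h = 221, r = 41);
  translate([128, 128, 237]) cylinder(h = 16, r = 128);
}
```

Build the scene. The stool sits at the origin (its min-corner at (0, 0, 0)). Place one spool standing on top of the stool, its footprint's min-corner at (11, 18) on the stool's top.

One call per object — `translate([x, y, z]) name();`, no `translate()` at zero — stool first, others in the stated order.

stool();
translate([11, 18, 392]) spool();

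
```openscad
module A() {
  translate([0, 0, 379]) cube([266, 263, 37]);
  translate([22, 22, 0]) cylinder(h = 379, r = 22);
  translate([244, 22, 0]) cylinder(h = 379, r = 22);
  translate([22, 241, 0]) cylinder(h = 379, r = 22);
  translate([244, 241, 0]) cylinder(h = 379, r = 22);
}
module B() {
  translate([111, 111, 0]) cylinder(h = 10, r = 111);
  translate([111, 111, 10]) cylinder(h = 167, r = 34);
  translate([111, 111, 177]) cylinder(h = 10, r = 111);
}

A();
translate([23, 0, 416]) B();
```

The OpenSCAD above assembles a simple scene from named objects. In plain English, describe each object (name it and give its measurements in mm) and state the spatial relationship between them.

A is a four-legged stool. The seat is a 266×263×37 mm slab whose top surface is at z = 416 mm; four round legs, each 44 mm in diameter, run from the floor (z = 0) to the underside of the seat, each leg's axis is inset half a diameter from the nearest pair of seat edges (so the leg's bounding box is flush with the corner).

B is a spool: two coaxial disc flanges of radius 111 mm and thickness 10 mm, joined by a core cylinder of radius 34 mm and height 167 mm. The lower flange rests on z = 0 and the three cylinders share a vertical axis.

The spool is on top of the stool.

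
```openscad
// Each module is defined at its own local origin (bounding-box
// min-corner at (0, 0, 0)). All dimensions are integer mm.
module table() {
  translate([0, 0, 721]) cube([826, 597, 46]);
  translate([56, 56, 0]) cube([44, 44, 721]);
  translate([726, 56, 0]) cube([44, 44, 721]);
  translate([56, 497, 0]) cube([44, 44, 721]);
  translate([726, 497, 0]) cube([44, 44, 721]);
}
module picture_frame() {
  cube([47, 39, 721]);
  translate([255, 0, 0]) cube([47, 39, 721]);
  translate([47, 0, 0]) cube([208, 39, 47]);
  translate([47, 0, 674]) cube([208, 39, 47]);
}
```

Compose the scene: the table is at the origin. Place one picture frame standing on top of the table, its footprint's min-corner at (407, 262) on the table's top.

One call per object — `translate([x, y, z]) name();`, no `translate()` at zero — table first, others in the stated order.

table();
translate([407, 262, 767]) picture_frame();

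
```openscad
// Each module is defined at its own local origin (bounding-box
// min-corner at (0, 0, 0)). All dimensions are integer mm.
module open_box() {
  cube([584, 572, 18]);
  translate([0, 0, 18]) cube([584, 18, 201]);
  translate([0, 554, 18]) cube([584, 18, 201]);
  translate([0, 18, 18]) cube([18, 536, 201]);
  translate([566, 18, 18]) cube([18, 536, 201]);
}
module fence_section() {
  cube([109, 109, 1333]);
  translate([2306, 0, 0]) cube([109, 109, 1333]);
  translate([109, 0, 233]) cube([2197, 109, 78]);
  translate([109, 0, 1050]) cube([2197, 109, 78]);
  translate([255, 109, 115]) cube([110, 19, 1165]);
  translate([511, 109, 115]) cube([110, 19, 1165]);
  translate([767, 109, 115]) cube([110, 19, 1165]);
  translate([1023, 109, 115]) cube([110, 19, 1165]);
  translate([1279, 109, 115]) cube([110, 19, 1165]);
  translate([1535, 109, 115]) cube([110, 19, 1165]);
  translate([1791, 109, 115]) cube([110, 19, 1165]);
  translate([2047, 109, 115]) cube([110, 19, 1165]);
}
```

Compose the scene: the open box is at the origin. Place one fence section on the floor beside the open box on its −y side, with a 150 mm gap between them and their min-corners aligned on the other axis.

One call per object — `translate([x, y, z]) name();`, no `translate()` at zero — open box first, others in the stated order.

open_box();
translate([0, -278, 0]) fence_section();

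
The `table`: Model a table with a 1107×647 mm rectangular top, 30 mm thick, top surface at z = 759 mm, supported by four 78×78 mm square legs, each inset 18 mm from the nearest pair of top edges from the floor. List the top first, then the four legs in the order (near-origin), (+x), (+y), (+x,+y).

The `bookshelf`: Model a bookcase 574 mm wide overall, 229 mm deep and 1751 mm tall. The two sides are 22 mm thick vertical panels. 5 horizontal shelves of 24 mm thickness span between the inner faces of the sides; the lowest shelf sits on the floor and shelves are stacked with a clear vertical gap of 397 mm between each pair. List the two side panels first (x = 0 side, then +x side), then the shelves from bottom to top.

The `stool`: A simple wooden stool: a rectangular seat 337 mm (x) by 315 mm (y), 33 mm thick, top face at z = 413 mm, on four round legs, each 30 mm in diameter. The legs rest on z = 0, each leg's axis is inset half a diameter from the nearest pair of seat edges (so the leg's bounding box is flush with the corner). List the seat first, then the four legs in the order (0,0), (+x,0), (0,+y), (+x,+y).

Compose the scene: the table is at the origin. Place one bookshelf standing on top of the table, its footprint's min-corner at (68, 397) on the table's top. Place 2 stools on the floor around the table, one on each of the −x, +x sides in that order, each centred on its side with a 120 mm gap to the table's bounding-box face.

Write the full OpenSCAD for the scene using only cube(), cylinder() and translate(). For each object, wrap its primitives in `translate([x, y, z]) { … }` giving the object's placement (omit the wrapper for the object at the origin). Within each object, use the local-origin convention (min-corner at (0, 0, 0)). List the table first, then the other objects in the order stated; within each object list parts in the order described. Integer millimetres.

translate([0, 0, 729]) cube([1107, 647, 30]);
translate([18, 18, 0]) cube([78, 78, 729]);
translate([1011, 18, 0]) cube([78, 78, 729]);
translate([18, 551, 0]) cube([78, 78, 729]);
translate([1011, 551, 0]) cube([78, 78, 729]);
translate([68, 397, 759]) {
  cube([22, 229, 1751]);
  translate([552, 0, 0]) cube([22, 229, 1751]);
  translate([22, 0, 0]) cube([530, 229, 24]);
  translate([22, 0, 421]) cube([530, 229, 24]);
  translate([22, 0, 842]) cube([530, 229, 24]);
  translate([22, 0, 1263]) cube([530, 229, 24]);
  translate([22, 0, 1684]) cube([530, 229, 24]);
}
translate([-457, 166, 0]) {
  translate([0, 0, 380]) cube([337, 315, 33]);
  translate([15, 15, 0]) cylinder(h = 380, r = 15);
  translate([322, 15, 0]) cylinder(h = 380, r = 15);
  translate([15, 300, 0]) cylinder(h = 380, r = 15);
  translate([322, 300, 0]) cylinder(h = 380, r = 15);
}
translate([1227, 166, 0]) {
  translate([0, 0, 380]) cube([337, 315, 33]);
  translate([15, 15, 0]) cylinder(h = 380, r = 15);
  translate([322, 15, 0]) cylinder(h = 380, r = 15);
  translate([15, 300, 0]) cylinder(h = 380, r = 15);
  translate([322, 300, 0]) cylinder(h = 380, r = 15);
}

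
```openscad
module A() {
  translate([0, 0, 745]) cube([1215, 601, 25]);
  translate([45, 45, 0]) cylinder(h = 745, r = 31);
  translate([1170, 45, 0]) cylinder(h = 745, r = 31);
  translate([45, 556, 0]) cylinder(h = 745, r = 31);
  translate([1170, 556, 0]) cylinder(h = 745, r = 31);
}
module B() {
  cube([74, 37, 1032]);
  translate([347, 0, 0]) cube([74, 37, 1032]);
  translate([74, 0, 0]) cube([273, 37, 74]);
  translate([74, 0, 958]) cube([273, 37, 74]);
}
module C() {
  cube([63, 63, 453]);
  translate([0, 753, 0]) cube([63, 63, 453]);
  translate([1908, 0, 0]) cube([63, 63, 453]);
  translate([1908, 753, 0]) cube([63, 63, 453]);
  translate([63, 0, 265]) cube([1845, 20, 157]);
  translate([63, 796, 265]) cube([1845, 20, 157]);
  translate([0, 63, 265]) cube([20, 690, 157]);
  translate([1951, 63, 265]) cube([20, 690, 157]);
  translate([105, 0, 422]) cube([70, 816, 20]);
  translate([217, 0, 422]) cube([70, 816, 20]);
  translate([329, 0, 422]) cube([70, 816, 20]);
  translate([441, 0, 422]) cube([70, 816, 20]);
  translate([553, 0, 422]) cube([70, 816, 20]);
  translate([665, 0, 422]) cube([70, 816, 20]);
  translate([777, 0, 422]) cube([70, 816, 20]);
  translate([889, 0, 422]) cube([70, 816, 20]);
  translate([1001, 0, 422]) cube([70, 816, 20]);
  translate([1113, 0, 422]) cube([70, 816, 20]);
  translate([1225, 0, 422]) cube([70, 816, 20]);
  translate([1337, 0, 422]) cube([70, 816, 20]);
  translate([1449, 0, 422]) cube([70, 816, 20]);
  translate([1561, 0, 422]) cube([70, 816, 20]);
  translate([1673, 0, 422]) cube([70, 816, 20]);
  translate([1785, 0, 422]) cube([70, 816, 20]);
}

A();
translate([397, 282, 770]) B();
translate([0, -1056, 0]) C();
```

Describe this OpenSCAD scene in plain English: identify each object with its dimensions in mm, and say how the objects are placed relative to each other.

A is a table: top 1215 mm (x) × 601 mm (y), 25 mm thick, upper face at z = 770 mm, on four round legs of 62 mm diameter, each leg's bounding box inset 14 mm from the nearest pair of top edges, running from z = 0 to the bottom of the top.

B is a rectangular picture frame lying in the x–z plane (depth along y). The opening is 273 mm wide (x) by 884 mm tall (z), surrounded by a border 74 mm wide on all four sides. The frame is 37 mm deep and is made of two full-height vertical stiles with two horizontal rails fitted between them.

C is a bed frame 1971 mm long (x) by 816 mm wide (y). Four 63×63 mm corner posts, 453 mm tall, at the corners of the footprint. Four rails of 20 mm thickness and 157 mm height run between adjacent posts with their undersides at z = 265 mm, their outer faces flush with the outside of the frame (the two x-running rails run between the posts' inner faces; the two y-running rails run between the posts' inner faces). 16 slats, each 70 mm wide (x) and 20 mm thick, lie across the top of the two x-running rails, running the full 816 mm width of the frame in y; the slats are evenly spaced along x between the inner faces of the end posts with equal gaps (rounded down to the nearest mm) at the −x end and between each pair — any rounding remainder accumulates at the +x end.

The picture frame is on top of the table, centred. The bed frame is on the floor beside the table on its −y side.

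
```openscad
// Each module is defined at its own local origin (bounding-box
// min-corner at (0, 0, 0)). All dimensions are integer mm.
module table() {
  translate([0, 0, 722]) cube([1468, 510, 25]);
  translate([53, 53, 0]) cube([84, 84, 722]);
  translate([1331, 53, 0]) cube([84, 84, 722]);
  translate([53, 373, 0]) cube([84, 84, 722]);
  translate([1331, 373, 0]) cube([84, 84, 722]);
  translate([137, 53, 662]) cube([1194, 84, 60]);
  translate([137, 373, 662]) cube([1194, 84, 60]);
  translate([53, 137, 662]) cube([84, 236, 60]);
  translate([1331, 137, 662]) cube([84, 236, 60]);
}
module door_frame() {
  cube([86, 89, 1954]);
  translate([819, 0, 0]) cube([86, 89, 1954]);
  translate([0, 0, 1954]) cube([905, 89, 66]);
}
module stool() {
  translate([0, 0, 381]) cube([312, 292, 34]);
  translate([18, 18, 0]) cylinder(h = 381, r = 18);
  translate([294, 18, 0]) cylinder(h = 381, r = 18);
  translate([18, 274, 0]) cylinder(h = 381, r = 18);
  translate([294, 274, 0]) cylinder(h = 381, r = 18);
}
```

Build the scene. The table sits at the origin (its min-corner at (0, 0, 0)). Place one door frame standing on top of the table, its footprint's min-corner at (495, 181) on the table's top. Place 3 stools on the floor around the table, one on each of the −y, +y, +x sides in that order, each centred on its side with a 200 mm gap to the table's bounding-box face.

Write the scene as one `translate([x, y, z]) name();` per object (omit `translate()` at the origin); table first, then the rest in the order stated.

table();
translate([495, 181, 747]) door_frame();
translate([578, -492, 0]) stool();
translate([578, 710, 0]) stool();
translate([1668, 109, 0]) stool();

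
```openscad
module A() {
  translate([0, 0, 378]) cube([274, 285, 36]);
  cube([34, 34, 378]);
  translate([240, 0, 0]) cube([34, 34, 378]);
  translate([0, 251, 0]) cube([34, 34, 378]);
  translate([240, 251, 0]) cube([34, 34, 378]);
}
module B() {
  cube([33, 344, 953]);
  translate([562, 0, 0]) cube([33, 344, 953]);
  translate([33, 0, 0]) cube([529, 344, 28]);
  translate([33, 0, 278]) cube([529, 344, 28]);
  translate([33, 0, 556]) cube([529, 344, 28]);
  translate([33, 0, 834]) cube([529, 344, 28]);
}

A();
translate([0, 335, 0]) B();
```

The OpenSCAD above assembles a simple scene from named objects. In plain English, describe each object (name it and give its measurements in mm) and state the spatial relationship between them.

A is a simple wooden stool: a rectangular seat 274 mm (x) by 285 mm (y), 36 mm thick, top face at z = 414 mm, on four square legs, each 34×34 mm in cross-section. The legs rest on z = 0, each flush with a corner of the seat.

B is a bookshelf 595 mm wide overall, 344 mm deep and 953 mm tall. The two sides are 33 mm thick vertical panels. 4 horizontal shelves of 28 mm thickness span between the inner faces of the sides; the lowest shelf sits on the floor and shelves are stacked with a clear vertical gap of 250 mm between each pair.

The bookshelf is on the floor beside the stool on its +y side.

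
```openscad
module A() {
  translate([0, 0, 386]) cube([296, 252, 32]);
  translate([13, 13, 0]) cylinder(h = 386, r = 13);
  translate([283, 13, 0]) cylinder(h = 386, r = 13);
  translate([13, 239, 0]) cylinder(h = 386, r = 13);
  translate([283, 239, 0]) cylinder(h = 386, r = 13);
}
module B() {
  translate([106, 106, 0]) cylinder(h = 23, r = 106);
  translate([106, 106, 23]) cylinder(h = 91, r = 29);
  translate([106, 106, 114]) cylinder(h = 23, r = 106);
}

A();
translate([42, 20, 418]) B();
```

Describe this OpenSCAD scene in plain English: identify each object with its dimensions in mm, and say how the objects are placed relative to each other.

A is a four-legged stool. The seat is a 296×252×32 mm slab whose top surface is at z = 418 mm; four round legs, each 26 mm in diameter, run from the floor (z = 0) to the underside of the seat, each leg's axis is inset half a diameter from the nearest pair of seat edges (so the leg's bounding box is flush with the corner).

B is a spool: two coaxial disc flanges of radius 106 mm and thickness 23 mm, joined by a core cylinder of radius 29 mm and height 91 mm. The lower flange rests on z = 0 and the three cylinders share a vertical axis.

The spool is on top of the stool, centred.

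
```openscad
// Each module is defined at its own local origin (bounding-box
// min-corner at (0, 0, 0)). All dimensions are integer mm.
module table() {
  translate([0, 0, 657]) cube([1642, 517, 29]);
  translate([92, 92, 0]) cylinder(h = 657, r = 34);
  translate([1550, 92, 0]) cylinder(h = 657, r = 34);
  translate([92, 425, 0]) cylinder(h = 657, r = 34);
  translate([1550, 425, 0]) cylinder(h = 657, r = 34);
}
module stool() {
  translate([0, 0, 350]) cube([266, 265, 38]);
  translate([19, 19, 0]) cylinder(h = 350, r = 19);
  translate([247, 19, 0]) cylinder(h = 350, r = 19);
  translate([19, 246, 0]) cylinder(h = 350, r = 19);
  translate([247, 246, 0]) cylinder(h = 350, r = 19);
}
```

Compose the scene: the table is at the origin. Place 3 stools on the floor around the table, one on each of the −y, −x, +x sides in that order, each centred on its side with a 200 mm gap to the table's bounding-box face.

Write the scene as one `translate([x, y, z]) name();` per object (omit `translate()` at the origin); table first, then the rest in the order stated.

table();
translate([688, -465, 0]) stool();
translate([-466, 126, 0]) stool();
translate([1842, 126, 0]) stool();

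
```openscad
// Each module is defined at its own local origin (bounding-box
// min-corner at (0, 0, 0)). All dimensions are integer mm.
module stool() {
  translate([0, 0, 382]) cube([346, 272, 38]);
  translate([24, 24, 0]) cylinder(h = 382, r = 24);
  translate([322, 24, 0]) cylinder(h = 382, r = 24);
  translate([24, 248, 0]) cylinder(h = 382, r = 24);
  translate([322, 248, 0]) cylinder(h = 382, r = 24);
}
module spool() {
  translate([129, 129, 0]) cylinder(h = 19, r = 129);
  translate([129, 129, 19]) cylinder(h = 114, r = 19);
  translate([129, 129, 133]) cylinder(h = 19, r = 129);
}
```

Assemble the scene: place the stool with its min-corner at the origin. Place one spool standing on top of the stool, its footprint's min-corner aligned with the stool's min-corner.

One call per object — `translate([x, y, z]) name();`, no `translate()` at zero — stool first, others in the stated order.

stool();
translate([0, 0, 420]) spool();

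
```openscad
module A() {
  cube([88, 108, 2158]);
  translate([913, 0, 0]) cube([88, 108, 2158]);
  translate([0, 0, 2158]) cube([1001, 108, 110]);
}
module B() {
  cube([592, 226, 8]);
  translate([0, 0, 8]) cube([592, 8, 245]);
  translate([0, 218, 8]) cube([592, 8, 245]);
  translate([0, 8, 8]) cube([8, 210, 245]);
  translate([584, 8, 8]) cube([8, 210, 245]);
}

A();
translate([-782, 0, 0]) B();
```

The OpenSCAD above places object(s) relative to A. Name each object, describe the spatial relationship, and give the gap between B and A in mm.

The open box's nearest face is 190 mm from the door frame's −x face.

A is a door frame. B is an open box. The open box is on the floor beside the door frame on its −x side. The gap between the open box and the door frame is 190 mm.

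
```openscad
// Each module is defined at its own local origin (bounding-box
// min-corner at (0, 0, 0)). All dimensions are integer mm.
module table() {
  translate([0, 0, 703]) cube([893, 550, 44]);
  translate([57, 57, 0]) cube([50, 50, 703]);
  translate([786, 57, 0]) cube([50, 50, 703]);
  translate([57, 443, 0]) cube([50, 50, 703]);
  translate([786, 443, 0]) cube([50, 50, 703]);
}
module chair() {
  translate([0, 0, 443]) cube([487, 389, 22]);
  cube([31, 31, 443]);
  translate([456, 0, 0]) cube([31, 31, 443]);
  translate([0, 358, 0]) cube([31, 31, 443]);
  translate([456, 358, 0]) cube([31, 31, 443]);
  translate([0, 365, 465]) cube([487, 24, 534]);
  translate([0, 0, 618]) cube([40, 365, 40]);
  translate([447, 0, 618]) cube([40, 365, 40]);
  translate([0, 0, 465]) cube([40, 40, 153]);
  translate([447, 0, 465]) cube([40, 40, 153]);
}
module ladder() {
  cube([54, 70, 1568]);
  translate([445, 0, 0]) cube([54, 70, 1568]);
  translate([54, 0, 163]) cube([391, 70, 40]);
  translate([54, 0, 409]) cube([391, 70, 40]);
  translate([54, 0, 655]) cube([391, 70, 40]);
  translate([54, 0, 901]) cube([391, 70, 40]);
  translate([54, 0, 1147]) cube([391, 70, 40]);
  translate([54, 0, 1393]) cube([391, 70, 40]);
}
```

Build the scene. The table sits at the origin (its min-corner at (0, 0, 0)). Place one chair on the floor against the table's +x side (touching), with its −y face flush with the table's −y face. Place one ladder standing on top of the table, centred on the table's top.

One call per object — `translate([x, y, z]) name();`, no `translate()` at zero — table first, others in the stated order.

table();
translate([893, 0, 0]) chair();
translate([197, 240, 747]) ladder();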